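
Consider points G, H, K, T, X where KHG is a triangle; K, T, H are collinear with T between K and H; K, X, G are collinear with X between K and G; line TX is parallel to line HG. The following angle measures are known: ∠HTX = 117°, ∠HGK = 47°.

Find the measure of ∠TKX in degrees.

1. ∠KTX = 63°  [linear pair at T on KH]
2. ∠KXT = 47°  [TX∥HG, corresponding at X]
3. ∠TKX = 70°  [△KTX]

∠TKX = 70°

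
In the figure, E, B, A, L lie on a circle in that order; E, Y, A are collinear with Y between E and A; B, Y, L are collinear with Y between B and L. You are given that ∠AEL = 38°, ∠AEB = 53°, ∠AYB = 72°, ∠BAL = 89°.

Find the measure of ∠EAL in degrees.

1. ∠ALB = 53°  [same arc BA]
2. ∠EYL = 72°  [vertical angles at Y]
3. ∠AYL = 108°  [linear pair at Y on EA]
4. ∠EAL = 19°  [△AYL]

∠EAL = 19°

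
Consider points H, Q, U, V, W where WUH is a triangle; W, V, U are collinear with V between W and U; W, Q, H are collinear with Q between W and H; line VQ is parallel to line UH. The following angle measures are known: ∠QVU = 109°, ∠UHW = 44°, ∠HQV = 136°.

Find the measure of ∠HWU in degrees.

1. ∠QVW = 71°  [linear pair at V on WU]
2. ∠VQW = 44°  [VQ∥UH, corresponding at Q]
3. ∠QWV = 65°  [△WVQ]
4. ∠HWU = 65°  [V on WU, Q on WH]

∠HWU = 65°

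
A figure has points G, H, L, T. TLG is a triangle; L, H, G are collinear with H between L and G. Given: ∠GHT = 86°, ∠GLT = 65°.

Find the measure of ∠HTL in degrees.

1. ∠LHT = 94°  [linear pair at H on LG]
2. ∠HLT = 65°  [H on ray LG]
3. ∠HTL = 21°  [△TLH]

∠HTL = 21°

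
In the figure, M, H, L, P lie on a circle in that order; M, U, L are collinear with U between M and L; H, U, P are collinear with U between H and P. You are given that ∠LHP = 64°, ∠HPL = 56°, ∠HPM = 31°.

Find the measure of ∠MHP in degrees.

∠MHP = 29°

1. ∠HLP = 60°  [△HLP]
2. ∠HMP = 120°  [cyclic MHLP, opposite ∠M+∠L]
3. ∠MHP = 29°  [△MHP]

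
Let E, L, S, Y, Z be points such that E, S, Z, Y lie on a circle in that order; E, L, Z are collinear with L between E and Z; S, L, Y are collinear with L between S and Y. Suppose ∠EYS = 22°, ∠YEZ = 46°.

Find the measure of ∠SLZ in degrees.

∠SLZ = 112°

1. ∠EZS = 22°  [same arc ES]
2. ∠YSZ = 46°  [same arc ZY]
3. ∠SLZ = 112°  [△SLZ]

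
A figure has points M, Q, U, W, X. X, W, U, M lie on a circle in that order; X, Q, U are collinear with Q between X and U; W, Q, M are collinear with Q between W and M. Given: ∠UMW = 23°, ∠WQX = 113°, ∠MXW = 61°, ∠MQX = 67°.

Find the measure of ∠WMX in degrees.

1. ∠UXW = 23°  [same arc WU]
2. ∠MWX = 44°  [△XQW]
3. ∠WMX = 75°  [△XWM]

∠WMX = 75°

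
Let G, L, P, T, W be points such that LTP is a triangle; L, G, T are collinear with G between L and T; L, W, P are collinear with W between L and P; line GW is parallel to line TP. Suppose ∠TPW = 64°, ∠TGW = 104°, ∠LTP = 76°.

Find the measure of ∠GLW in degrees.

1. ∠LPT = 64°  [W on ray PL]
2. ∠LGW = 76°  [linear pair at G on LT]
3. ∠GWL = 64°  [GW∥TP, corresponding at W]
4. ∠GLW = 40°  [△LGW]

∠GLW = 40°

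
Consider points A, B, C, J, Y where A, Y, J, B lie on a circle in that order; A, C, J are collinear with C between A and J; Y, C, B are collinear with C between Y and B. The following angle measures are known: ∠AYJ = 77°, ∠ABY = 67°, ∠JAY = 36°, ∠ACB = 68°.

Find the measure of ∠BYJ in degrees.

1. ∠AJY = 67°  [△AYJ]
2. ∠JCY = 68°  [vertical angles at C]
3. ∠BYJ = 45°  [△YCJ]

∠BYJ = 45°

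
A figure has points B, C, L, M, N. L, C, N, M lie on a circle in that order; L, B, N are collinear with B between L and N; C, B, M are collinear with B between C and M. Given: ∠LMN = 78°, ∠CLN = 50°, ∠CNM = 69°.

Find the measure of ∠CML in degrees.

1. ∠LCN = 102°  [cyclic LCNM, opposite ∠C+∠M]
2. ∠CNL = 28°  [△LCN]
3. ∠CML = 28°  [same arc LC]

∠CML = 28°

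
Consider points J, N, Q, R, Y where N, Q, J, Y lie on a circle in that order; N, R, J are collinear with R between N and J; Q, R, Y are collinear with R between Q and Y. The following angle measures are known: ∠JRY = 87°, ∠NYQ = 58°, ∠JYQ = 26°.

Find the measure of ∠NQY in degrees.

∠NQY = 67°

1. ∠NRQ = 87°  [vertical angles at R]
2. ∠JNQ = 26°  [same arc QJ]
3. ∠NQY = 67°  [△NRQ]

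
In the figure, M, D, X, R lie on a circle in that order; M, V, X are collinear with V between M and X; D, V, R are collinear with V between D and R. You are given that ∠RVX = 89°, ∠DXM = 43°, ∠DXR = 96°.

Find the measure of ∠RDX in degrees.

1. ∠DVM = 89°  [vertical angles at V]
2. ∠DVX = 91°  [linear pair at V on MX]
3. ∠RDX = 46°  [△DVX]

∠RDX = 46°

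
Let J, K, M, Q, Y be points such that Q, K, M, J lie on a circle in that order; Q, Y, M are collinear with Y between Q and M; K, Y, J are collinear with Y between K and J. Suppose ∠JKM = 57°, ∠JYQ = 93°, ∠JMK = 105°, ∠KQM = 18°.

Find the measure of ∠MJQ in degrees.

∠MJQ = 48°

1. ∠JQM = 57°  [same arc MJ]
2. ∠KJM = 18°  [△KMJ]
3. ∠JYM = 87°  [linear pair at Y on QM]
4. ∠JMQ = 75°  [△MYJ]
5. ∠MJQ = 48°  [△QMJ]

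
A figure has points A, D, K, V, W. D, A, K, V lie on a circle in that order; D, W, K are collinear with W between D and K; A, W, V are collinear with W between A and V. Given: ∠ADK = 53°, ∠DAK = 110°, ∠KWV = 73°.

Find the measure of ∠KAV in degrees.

1. ∠AVK = 53°  [same arc AK]
2. ∠DVK = 70°  [cyclic DAKV, opposite ∠A+∠V]
3. ∠DKV = 54°  [△KWV]
4. ∠KDV = 56°  [△DKV]
5. ∠KAV = 56°  [same arc KV]

∠KAV = 56°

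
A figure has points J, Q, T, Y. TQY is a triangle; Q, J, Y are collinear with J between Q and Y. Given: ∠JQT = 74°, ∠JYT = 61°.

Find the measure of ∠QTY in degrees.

∠QTY = 45°

1. ∠TQY = 74°  [J on ray QY]
2. ∠QYT = 61°  [J on ray YQ]
3. ∠QTY = 45°  [△TQY]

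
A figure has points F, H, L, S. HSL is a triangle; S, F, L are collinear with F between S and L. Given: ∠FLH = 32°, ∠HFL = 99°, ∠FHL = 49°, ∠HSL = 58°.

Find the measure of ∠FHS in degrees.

1. ∠HFS = 81°  [linear pair at F on SL]
2. ∠FSH = 58°  [F on ray SL]
3. ∠FHS = 41°  [△HSF]

∠FHS = 41°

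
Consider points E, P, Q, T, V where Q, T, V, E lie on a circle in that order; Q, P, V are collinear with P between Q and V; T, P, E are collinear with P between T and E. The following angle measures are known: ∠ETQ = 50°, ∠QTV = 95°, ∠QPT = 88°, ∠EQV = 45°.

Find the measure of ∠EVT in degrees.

1. ∠EVQ = 50°  [same arc QE]
2. ∠EPV = 88°  [vertical angles at P]
3. ∠ETV = 45°  [same arc VE]
4. ∠TEV = 42°  [△VPE]
5. ∠EVT = 93°  [△TVE]

∠EVT = 93°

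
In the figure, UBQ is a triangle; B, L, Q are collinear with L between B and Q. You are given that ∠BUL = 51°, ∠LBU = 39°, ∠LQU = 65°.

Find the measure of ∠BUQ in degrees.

∠BUQ = 76°

1. ∠QBU = 39°  [L on ray BQ]
2. ∠BQU = 65°  [L on ray QB]
3. ∠BUQ = 76°  [△UBQ]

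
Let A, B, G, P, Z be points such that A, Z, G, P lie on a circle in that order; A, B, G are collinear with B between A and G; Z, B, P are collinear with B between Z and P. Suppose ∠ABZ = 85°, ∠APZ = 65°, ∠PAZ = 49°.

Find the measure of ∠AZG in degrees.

∠AZG = 86°

1. ∠AGZ = 65°  [same arc AZ]
2. ∠AZP = 66°  [△AZP]
3. ∠GAZ = 29°  [△ABZ]
4. ∠AZG = 86°  [△AZG]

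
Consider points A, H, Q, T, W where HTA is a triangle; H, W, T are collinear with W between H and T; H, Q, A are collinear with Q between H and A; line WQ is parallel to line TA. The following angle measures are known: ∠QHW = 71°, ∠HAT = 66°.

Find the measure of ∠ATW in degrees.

1. ∠AHT = 71°  [W on HT, Q on HA]
2. ∠ATH = 43°  [△HTA]
3. ∠ATW = 43°  [W on ray TH]

∠ATW = 43°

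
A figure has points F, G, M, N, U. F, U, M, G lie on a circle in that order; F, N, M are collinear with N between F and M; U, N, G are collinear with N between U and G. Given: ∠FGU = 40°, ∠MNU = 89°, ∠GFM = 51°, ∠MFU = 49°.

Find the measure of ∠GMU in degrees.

∠GMU = 80°

1. ∠FMU = 40°  [same arc FU]
2. ∠GUM = 51°  [△UNM]
3. ∠MGU = 49°  [same arc UM]
4. ∠GMU = 80°  [△UMG]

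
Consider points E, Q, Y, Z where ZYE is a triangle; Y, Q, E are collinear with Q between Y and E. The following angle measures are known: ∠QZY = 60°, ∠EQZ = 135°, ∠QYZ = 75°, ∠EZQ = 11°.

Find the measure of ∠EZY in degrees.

1. ∠QEZ = 34°  [△ZQE]
2. ∠EYZ = 75°  [Q on ray YE]
3. ∠YEZ = 34°  [Q on ray EY]
4. ∠EZY = 71°  [△ZYE]

∠EZY = 71°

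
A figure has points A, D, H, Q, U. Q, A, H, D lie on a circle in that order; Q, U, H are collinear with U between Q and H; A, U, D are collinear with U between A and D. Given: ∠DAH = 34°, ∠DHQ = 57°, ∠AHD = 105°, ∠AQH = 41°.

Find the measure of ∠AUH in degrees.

∠AUH = 98°

1. ∠DAQ = 57°  [same arc QD]
2. ∠AUQ = 82°  [△QUA]
3. ∠AUH = 98°  [linear pair at U on QH]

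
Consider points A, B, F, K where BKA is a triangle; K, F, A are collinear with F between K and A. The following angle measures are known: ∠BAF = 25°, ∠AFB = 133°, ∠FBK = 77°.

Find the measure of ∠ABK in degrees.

1. ∠BAK = 25°  [F on ray AK]
2. ∠BFK = 47°  [linear pair at F on KA]
3. ∠BKF = 56°  [△BKF]
4. ∠AKB = 56°  [F on ray KA]
5. ∠ABK = 99°  [△BKA]

∠ABK = 99°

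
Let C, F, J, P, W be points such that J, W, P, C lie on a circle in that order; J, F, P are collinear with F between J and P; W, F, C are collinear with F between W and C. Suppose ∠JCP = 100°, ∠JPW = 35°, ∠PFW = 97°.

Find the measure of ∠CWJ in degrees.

1. ∠JWP = 80°  [cyclic JWPC, opposite ∠W+∠C]
2. ∠PJW = 65°  [△JWP]
3. ∠JFW = 83°  [linear pair at F on JP]
4. ∠CWJ = 32°  [△JFW]

∠CWJ = 32°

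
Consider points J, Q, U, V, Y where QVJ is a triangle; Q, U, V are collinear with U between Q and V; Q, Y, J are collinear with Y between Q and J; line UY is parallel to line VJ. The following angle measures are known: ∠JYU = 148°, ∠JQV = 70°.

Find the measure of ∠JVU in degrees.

1. ∠QYU = 32°  [linear pair at Y on QJ]
2. ∠UQY = 70°  [U on QV, Y on QJ]
3. ∠QUY = 78°  [△QUY]
4. ∠VUY = 102°  [linear pair at U on QV]
5. ∠JVU = 78°  [UY∥VJ, co-interior at V–U]

∠JVU = 78°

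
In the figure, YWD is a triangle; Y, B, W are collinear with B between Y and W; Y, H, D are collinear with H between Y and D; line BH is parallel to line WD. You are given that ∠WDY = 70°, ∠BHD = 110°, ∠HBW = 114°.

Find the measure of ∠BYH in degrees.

∠BYH = 44°

1. ∠BHY = 70°  [BH∥WD, corresponding at H]
2. ∠HBY = 66°  [linear pair at B on YW]
3. ∠BYH = 44°  [△YBH]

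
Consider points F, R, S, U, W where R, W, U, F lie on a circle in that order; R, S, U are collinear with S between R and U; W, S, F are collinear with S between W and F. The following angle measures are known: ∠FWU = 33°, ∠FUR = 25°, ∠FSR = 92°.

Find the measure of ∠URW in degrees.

∠URW = 67°

1. ∠FRU = 33°  [same arc UF]
2. ∠RFU = 122°  [△RUF]
3. ∠USW = 92°  [vertical angles at S]
4. ∠RWU = 58°  [cyclic RWUF, opposite ∠W+∠F]
5. ∠RUW = 55°  [△WSU]
6. ∠URW = 67°  [△RWU]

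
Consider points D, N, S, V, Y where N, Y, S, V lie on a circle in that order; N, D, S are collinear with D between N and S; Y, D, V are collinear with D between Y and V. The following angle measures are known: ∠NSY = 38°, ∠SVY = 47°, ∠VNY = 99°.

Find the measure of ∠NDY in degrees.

∠NDY = 90°

1. ∠NVY = 38°  [same arc NY]
2. ∠SNY = 47°  [same arc YS]
3. ∠NYV = 43°  [△NYV]
4. ∠NDY = 90°  [△NDY]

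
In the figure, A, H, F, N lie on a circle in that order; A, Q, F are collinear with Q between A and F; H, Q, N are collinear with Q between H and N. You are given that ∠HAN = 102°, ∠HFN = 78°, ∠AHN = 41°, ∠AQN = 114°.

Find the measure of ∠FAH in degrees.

∠FAH = 73°

1. ∠AFN = 41°  [same arc AN]
2. ∠FQN = 66°  [linear pair at Q on AF]
3. ∠FNH = 73°  [△FQN]
4. ∠FAH = 73°  [same arc HF]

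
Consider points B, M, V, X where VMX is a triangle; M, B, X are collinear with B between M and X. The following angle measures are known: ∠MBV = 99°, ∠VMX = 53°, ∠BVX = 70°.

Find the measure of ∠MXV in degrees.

∠MXV = 29°

1. ∠VBX = 81°  [linear pair at B on MX]
2. ∠BXV = 29°  [△VBX]
3. ∠MXV = 29°  [B on ray XM]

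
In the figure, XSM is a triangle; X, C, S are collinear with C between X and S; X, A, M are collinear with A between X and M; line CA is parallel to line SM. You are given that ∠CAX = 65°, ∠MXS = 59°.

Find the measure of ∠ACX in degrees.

∠ACX = 56°

1. ∠SMX = 65°  [CA∥SM, corresponding at A]
2. ∠MSX = 56°  [△XSM]
3. ∠ACX = 56°  [CA∥SM, corresponding at C]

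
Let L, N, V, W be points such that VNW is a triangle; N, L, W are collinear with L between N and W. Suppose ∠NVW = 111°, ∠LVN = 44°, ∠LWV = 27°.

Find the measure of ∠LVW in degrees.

1. ∠NWV = 27°  [L on ray WN]
2. ∠VNW = 42°  [△VNW]
3. ∠LNV = 42°  [L on ray NW]
4. ∠NLV = 94°  [△VNL]
5. ∠VLW = 86°  [linear pair at L on NW]
6. ∠LVW = 67°  [△VLW]

∠LVW = 67°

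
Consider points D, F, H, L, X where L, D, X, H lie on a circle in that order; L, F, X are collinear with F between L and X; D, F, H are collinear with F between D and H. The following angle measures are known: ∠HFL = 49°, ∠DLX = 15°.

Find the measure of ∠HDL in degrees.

1. ∠DFX = 49°  [vertical angles at F]
2. ∠DFL = 131°  [linear pair at F on LX]
3. ∠HDL = 34°  [△LFD]

∠HDL = 34°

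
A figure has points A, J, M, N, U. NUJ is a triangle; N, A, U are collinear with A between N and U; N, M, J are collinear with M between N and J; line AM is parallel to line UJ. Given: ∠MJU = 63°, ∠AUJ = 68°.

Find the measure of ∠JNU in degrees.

∠JNU = 49°

1. ∠NJU = 63°  [M on ray JN]
2. ∠JUN = 68°  [A on ray UN]
3. ∠JNU = 49°  [△NUJ]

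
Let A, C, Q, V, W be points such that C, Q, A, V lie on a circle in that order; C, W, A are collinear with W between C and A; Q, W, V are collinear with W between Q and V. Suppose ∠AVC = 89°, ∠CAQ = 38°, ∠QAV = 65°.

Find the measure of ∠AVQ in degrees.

1. ∠AQC = 91°  [cyclic CQAV, opposite ∠Q+∠V]
2. ∠ACQ = 51°  [△CQA]
3. ∠AVQ = 51°  [same arc QA]

∠AVQ = 51°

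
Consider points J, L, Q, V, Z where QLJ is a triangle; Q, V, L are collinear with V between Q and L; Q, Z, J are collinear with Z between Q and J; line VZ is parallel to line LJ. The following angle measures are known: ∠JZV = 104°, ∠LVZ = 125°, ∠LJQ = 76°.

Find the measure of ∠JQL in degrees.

1. ∠QZV = 76°  [linear pair at Z on QJ]
2. ∠QVZ = 55°  [linear pair at V on QL]
3. ∠VQZ = 49°  [△QVZ]
4. ∠JQL = 49°  [V on QL, Z on QJ]

∠JQL = 49°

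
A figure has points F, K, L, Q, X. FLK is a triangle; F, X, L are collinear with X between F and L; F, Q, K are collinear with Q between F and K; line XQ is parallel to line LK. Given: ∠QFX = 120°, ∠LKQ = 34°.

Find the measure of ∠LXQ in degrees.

1. ∠KFL = 120°  [X on FL, Q on FK]
2. ∠FKL = 34°  [Q on ray KF]
3. ∠FLK = 26°  [△FLK]
4. ∠FXQ = 26°  [XQ∥LK, corresponding at X]
5. ∠LXQ = 154°  [linear pair at X on FL]

∠LXQ = 154°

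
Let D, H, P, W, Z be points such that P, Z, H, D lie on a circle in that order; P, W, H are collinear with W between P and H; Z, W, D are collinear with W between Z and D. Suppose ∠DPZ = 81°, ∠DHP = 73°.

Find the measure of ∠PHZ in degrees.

1. ∠DZP = 73°  [same arc PD]
2. ∠PDZ = 26°  [△PZD]
3. ∠PHZ = 26°  [same arc PZ]

∠PHZ = 26°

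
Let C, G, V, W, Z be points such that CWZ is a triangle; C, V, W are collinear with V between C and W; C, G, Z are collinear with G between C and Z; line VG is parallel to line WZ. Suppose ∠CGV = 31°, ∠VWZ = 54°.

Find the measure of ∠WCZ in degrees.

1. ∠CZW = 31°  [VG∥WZ, corresponding at G]
2. ∠CWZ = 54°  [V on ray WC]
3. ∠WCZ = 95°  [△CWZ]

∠WCZ = 95°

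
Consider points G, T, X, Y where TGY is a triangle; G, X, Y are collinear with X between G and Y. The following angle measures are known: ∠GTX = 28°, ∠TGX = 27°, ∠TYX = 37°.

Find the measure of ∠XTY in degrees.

∠XTY = 88°

1. ∠GXT = 125°  [△TGX]
2. ∠TXY = 55°  [linear pair at X on GY]
3. ∠XTY = 88°  [△TXY]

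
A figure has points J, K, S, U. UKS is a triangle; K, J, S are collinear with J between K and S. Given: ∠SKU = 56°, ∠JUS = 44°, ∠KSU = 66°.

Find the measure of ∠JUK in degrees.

∠JUK = 14°

1. ∠JKU = 56°  [J on ray KS]
2. ∠JSU = 66°  [J on ray SK]
3. ∠SJU = 70°  [△UJS]
4. ∠KJU = 110°  [linear pair at J on KS]
5. ∠JUK = 14°  [△UKJ]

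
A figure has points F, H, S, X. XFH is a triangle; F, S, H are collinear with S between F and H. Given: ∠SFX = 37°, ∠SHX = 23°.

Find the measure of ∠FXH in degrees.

∠FXH = 120°

1. ∠HFX = 37°  [S on ray FH]
2. ∠FHX = 23°  [S on ray HF]
3. ∠FXH = 120°  [△XFH]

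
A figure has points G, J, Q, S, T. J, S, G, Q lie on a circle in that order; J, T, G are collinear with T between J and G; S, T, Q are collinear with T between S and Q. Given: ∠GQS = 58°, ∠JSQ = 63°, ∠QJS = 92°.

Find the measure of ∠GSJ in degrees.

1. ∠GJS = 58°  [same arc SG]
2. ∠JQS = 25°  [△JSQ]
3. ∠JGS = 25°  [same arc JS]
4. ∠GSJ = 97°  [△JSG]

∠GSJ = 97°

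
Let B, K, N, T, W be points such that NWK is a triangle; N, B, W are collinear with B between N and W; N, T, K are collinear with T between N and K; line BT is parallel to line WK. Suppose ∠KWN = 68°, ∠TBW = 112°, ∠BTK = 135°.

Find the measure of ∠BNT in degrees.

1. ∠NBT = 68°  [BT∥WK, corresponding at B]
2. ∠BTN = 45°  [linear pair at T on NK]
3. ∠BNT = 67°  [△NBT]

∠BNT = 67°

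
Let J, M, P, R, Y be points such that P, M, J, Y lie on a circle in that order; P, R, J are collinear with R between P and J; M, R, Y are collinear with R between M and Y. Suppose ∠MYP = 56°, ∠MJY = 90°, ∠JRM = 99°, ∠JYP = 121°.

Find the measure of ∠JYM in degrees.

1. ∠MJP = 56°  [same arc PM]
2. ∠JMY = 25°  [△MRJ]
3. ∠JYM = 65°  [△MJY]

∠JYM = 65°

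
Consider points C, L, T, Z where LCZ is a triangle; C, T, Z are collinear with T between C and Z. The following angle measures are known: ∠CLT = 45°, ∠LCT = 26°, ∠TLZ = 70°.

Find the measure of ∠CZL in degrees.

∠CZL = 39°

1. ∠CTL = 109°  [△LCT]
2. ∠LTZ = 71°  [linear pair at T on CZ]
3. ∠LZT = 39°  [△LTZ]
4. ∠CZL = 39°  [T on ray ZC]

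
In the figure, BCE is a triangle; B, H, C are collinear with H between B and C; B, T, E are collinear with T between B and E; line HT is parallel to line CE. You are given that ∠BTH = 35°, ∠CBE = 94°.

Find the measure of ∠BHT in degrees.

∠BHT = 51°

1. ∠BEC = 35°  [HT∥CE, corresponding at T]
2. ∠BCE = 51°  [△BCE]
3. ∠BHT = 51°  [HT∥CE, corresponding at H]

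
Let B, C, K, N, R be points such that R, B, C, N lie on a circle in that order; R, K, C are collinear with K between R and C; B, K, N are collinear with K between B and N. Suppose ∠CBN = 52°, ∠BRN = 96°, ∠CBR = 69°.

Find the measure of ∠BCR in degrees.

1. ∠BCN = 84°  [cyclic RBCN, opposite ∠R+∠C]
2. ∠BNC = 44°  [△BCN]
3. ∠BRC = 44°  [same arc BC]
4. ∠BCR = 67°  [△RBC]

∠BCR = 67°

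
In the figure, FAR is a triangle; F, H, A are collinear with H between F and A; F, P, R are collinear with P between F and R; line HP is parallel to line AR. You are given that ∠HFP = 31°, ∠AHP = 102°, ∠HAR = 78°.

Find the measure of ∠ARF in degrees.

1. ∠AFR = 31°  [H on FA, P on FR]
2. ∠FAR = 78°  [H on ray AF]
3. ∠ARF = 71°  [△FAR]

∠ARF = 71°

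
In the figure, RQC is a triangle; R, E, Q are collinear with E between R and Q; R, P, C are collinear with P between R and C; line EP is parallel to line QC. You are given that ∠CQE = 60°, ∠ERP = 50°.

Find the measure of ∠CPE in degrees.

1. ∠CQR = 60°  [E on ray QR]
2. ∠CRQ = 50°  [E on RQ, P on RC]
3. ∠QCR = 70°  [△RQC]
4. ∠EPR = 70°  [EP∥QC, corresponding at P]
5. ∠CPE = 110°  [linear pair at P on RC]

∠CPE = 110°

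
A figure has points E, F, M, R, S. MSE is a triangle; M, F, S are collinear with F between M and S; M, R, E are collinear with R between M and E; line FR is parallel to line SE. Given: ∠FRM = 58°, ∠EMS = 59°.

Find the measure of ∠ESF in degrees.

1. ∠MES = 58°  [FR∥SE, corresponding at R]
2. ∠ESM = 63°  [△MSE]
3. ∠ESF = 63°  [F on ray SM]

∠ESF = 63°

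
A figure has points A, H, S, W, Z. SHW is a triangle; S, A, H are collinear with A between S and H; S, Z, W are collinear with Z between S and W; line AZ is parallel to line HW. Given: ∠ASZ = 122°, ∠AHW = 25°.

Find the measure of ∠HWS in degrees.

1. ∠HSW = 122°  [A on SH, Z on SW]
2. ∠SHW = 25°  [A on ray HS]
3. ∠HWS = 33°  [△SHW]

∠HWS = 33°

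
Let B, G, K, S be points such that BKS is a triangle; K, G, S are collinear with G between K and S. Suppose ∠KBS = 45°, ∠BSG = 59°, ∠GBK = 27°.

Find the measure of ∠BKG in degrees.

1. ∠BSK = 59°  [G on ray SK]
2. ∠BKS = 76°  [△BKS]
3. ∠BKG = 76°  [G on ray KS]

∠BKG = 76°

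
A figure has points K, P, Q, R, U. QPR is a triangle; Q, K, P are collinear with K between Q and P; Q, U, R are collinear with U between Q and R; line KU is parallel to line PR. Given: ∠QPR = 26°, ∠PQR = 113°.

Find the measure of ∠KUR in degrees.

1. ∠PRQ = 41°  [△QPR]
2. ∠KUQ = 41°  [KU∥PR, corresponding at U]
3. ∠KUR = 139°  [linear pair at U on QR]

∠KUR = 139°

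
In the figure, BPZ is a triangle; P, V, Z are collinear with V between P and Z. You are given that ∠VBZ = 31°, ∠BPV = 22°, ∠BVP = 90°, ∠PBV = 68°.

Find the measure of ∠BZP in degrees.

1. ∠BVZ = 90°  [linear pair at V on PZ]
2. ∠BZV = 59°  [△BVZ]
3. ∠BZP = 59°  [V on ray ZP]

∠BZP = 59°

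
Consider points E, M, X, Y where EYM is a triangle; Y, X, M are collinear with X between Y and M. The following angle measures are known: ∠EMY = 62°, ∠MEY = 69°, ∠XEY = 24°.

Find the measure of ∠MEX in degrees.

1. ∠EYM = 49°  [△EYM]
2. ∠EMX = 62°  [X on ray MY]
3. ∠EYX = 49°  [X on ray YM]
4. ∠EXY = 107°  [△EYX]
5. ∠EXM = 73°  [linear pair at X on YM]
6. ∠MEX = 45°  [△EXM]

∠MEX = 45°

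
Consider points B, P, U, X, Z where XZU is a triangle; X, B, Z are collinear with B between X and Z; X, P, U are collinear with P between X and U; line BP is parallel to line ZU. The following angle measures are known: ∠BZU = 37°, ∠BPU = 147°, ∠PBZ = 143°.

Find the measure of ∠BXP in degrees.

1. ∠BPX = 33°  [linear pair at P on XU]
2. ∠PBX = 37°  [linear pair at B on XZ]
3. ∠BXP = 110°  [△XBP]

∠BXP = 110°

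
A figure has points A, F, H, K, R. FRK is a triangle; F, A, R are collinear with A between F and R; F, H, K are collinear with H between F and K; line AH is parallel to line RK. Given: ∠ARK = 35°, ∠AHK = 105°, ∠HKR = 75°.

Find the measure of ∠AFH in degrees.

1. ∠FRK = 35°  [A on ray RF]
2. ∠AHF = 75°  [linear pair at H on FK]
3. ∠FAH = 35°  [AH∥RK, corresponding at A]
4. ∠AFH = 70°  [△FAH]

∠AFH = 70°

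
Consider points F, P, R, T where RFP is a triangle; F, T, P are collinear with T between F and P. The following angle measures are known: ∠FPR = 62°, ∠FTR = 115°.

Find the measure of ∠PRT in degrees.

1. ∠RPT = 62°  [T on ray PF]
2. ∠PTR = 65°  [linear pair at T on FP]
3. ∠PRT = 53°  [△RTP]

∠PRT = 53°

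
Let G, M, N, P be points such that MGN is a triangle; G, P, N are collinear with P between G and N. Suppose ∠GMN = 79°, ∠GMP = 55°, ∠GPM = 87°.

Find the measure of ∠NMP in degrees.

∠NMP = 24°

1. ∠MGP = 38°  [△MGP]
2. ∠MPN = 93°  [linear pair at P on GN]
3. ∠MGN = 38°  [P on ray GN]
4. ∠GNM = 63°  [△MGN]
5. ∠MNP = 63°  [P on ray NG]
6. ∠NMP = 24°  [△MPN]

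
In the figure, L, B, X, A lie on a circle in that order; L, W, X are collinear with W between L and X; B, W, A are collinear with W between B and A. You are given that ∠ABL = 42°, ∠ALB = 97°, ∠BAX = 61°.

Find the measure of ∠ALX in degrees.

∠ALX = 36°

1. ∠AXB = 83°  [cyclic LBXA, opposite ∠L+∠X]
2. ∠ABX = 36°  [△BXA]
3. ∠ALX = 36°  [same arc XA]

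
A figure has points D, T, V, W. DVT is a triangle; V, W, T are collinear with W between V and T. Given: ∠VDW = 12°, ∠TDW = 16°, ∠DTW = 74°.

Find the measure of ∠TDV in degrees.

1. ∠DWT = 90°  [△DWT]
2. ∠DTV = 74°  [W on ray TV]
3. ∠DWV = 90°  [linear pair at W on VT]
4. ∠DVW = 78°  [△DVW]
5. ∠DVT = 78°  [W on ray VT]
6. ∠TDV = 28°  [△DVT]

∠TDV = 28°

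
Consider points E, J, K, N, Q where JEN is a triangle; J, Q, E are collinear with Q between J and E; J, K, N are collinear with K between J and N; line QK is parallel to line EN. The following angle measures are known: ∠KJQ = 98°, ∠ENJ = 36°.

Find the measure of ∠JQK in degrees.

1. ∠EJN = 98°  [Q on JE, K on JN]
2. ∠JEN = 46°  [△JEN]
3. ∠JQK = 46°  [QK∥EN, corresponding at Q]

∠JQK = 46°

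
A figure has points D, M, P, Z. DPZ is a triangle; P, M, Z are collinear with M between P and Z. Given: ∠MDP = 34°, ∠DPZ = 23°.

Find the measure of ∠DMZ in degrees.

1. ∠DPM = 23°  [M on ray PZ]
2. ∠DMP = 123°  [△DPM]
3. ∠DMZ = 57°  [linear pair at M on PZ]

∠DMZ = 57°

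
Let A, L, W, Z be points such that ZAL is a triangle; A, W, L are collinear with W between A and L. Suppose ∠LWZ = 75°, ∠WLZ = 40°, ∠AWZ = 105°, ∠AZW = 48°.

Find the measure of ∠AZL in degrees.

1. ∠ALZ = 40°  [W on ray LA]
2. ∠WAZ = 27°  [△ZAW]
3. ∠LAZ = 27°  [W on ray AL]
4. ∠AZL = 113°  [△ZAL]

∠AZL = 113°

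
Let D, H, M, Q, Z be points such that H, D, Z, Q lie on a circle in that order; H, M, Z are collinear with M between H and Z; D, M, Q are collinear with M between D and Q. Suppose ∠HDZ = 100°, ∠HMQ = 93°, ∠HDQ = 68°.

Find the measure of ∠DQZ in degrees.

∠DQZ = 25°

1. ∠QMZ = 87°  [linear pair at M on HZ]
2. ∠HZQ = 68°  [same arc HQ]
3. ∠DQZ = 25°  [△ZMQ]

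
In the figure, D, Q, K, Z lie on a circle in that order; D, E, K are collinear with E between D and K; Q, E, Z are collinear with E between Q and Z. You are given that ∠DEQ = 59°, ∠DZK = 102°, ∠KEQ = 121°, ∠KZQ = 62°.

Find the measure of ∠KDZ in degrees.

1. ∠KEZ = 59°  [vertical angles at E]
2. ∠DKZ = 59°  [△KEZ]
3. ∠KDZ = 19°  [△DKZ]

∠KDZ = 19°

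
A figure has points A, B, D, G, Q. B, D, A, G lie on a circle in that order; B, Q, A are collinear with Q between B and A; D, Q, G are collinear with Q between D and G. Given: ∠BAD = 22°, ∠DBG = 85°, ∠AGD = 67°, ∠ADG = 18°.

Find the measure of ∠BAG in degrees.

1. ∠BGD = 22°  [same arc BD]
2. ∠BDG = 73°  [△BDG]
3. ∠BAG = 73°  [same arc BG]

∠BAG = 73°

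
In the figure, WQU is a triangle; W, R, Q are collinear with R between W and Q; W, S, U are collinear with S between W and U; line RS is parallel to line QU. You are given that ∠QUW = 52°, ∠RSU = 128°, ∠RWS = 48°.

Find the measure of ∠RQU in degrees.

∠RQU = 80°

1. ∠RSW = 52°  [RS∥QU, corresponding at S]
2. ∠SRW = 80°  [△WRS]
3. ∠QRS = 100°  [linear pair at R on WQ]
4. ∠RQU = 80°  [RS∥QU, co-interior at Q–R]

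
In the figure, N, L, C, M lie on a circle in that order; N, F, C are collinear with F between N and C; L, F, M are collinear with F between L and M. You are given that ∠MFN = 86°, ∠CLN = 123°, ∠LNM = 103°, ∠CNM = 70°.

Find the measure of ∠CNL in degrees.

∠CNL = 33°

1. ∠CFL = 86°  [vertical angles at F]
2. ∠LMN = 24°  [△NFM]
3. ∠MLN = 53°  [△NLM]
4. ∠LFN = 94°  [linear pair at F on NC]
5. ∠CNL = 33°  [△NFL]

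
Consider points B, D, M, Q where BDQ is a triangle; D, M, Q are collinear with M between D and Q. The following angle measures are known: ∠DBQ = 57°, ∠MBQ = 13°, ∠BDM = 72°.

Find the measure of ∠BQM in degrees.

1. ∠BDQ = 72°  [M on ray DQ]
2. ∠BQD = 51°  [△BDQ]
3. ∠BQM = 51°  [M on ray QD]

∠BQM = 51°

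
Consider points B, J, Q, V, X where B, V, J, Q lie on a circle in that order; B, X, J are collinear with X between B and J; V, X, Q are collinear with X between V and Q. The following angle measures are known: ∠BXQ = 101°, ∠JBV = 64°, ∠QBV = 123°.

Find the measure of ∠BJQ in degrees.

∠BJQ = 37°

1. ∠JXQ = 79°  [linear pair at X on BJ]
2. ∠JQV = 64°  [same arc VJ]
3. ∠BJQ = 37°  [△JXQ]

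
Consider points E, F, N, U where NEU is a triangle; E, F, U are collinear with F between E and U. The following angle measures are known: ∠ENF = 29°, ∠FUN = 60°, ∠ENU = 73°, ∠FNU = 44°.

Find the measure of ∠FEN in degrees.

∠FEN = 47°

1. ∠EUN = 60°  [F on ray UE]
2. ∠NEU = 47°  [△NEU]
3. ∠FEN = 47°  [F on ray EU]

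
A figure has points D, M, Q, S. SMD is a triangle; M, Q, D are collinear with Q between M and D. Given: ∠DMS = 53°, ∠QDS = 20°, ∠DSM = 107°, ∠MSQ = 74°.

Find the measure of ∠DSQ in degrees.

1. ∠QMS = 53°  [Q on ray MD]
2. ∠MQS = 53°  [△SMQ]
3. ∠DQS = 127°  [linear pair at Q on MD]
4. ∠DSQ = 33°  [△SQD]

∠DSQ = 33°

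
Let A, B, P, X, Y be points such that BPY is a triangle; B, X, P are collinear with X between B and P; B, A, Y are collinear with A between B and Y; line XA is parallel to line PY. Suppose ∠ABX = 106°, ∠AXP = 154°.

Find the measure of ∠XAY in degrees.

∠XAY = 132°

1. ∠AXB = 26°  [linear pair at X on BP]
2. ∠BAX = 48°  [△BXA]
3. ∠XAY = 132°  [linear pair at A on BY]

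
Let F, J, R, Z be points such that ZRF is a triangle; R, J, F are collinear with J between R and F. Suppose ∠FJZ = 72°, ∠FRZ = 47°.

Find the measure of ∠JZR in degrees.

1. ∠RJZ = 108°  [linear pair at J on RF]
2. ∠JRZ = 47°  [J on ray RF]
3. ∠JZR = 25°  [△ZRJ]

∠JZR = 25°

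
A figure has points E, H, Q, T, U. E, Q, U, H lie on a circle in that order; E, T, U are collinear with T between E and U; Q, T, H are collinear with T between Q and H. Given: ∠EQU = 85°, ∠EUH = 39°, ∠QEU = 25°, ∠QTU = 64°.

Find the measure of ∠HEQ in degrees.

1. ∠EUQ = 70°  [△EQU]
2. ∠EQH = 39°  [same arc EH]
3. ∠EHQ = 70°  [same arc EQ]
4. ∠HEQ = 71°  [△EQH]

∠HEQ = 71°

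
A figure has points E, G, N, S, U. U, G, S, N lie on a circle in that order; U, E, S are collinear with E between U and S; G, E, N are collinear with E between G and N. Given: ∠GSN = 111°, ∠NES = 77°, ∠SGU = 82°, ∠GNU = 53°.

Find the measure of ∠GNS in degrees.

1. ∠GUN = 69°  [cyclic UGSN, opposite ∠U+∠S]
2. ∠GEU = 77°  [vertical angles at E]
3. ∠NGU = 58°  [△UGN]
4. ∠GUS = 45°  [△UEG]
5. ∠GNS = 45°  [same arc GS]

∠GNS = 45°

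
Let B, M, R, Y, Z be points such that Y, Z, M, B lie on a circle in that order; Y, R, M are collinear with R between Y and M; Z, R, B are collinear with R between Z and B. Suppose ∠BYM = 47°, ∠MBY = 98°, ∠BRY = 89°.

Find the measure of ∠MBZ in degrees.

1. ∠BMY = 35°  [△YMB]
2. ∠BRM = 91°  [linear pair at R on YM]
3. ∠MBZ = 54°  [△MRB]

∠MBZ = 54°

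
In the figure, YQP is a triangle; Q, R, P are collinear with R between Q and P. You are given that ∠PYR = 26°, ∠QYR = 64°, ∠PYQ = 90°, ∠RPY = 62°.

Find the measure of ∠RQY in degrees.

1. ∠PRY = 92°  [△YRP]
2. ∠QRY = 88°  [linear pair at R on QP]
3. ∠RQY = 28°  [△YQR]

∠RQY = 28°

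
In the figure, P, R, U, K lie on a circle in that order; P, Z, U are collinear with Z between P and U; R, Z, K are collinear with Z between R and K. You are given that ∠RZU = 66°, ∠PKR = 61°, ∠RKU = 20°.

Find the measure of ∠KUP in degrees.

∠KUP = 46°

1. ∠KZP = 66°  [vertical angles at Z]
2. ∠KZU = 114°  [linear pair at Z on PU]
3. ∠KUP = 46°  [△UZK]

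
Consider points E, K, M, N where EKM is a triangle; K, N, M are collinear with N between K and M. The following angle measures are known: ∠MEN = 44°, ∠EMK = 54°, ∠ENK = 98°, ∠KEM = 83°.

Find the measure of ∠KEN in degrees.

∠KEN = 39°

1. ∠EKM = 43°  [△EKM]
2. ∠EKN = 43°  [N on ray KM]
3. ∠KEN = 39°  [△EKN]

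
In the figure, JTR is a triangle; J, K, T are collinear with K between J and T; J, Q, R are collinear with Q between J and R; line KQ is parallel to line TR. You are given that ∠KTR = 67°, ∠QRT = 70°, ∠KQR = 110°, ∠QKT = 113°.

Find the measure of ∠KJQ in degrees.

∠KJQ = 43°

1. ∠JQK = 70°  [linear pair at Q on JR]
2. ∠JKQ = 67°  [linear pair at K on JT]
3. ∠KJQ = 43°  [△JKQ]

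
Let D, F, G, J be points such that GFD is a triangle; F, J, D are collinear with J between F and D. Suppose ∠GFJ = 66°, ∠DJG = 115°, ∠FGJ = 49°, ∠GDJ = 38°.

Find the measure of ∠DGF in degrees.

1. ∠DFG = 66°  [J on ray FD]
2. ∠FDG = 38°  [J on ray DF]
3. ∠DGF = 76°  [△GFD]

∠DGF = 76°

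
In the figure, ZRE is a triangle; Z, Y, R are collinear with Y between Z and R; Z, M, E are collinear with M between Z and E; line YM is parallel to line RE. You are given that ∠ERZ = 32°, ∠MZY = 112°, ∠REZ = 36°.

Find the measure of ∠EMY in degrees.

∠EMY = 144°

1. ∠MYZ = 32°  [YM∥RE, corresponding at Y]
2. ∠YMZ = 36°  [△ZYM]
3. ∠EMY = 144°  [linear pair at M on ZE]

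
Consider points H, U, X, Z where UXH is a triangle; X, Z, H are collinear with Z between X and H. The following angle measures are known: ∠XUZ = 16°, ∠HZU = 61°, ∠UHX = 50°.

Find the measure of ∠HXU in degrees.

∠HXU = 45°

1. ∠UZX = 119°  [linear pair at Z on XH]
2. ∠UXZ = 45°  [△UXZ]
3. ∠HXU = 45°  [Z on ray XH]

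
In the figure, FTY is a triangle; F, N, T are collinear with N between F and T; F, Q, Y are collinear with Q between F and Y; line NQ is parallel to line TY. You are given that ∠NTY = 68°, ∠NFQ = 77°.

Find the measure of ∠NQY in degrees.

1. ∠FTY = 68°  [N on ray TF]
2. ∠TFY = 77°  [N on FT, Q on FY]
3. ∠FYT = 35°  [△FTY]
4. ∠FQN = 35°  [NQ∥TY, corresponding at Q]
5. ∠NQY = 145°  [linear pair at Q on FY]

∠NQY = 145°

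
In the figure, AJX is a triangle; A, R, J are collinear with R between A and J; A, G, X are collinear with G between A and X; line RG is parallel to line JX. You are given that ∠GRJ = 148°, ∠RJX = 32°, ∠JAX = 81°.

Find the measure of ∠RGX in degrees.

1. ∠ARG = 32°  [linear pair at R on AJ]
2. ∠GAR = 81°  [R on AJ, G on AX]
3. ∠AGR = 67°  [△ARG]
4. ∠RGX = 113°  [linear pair at G on AX]

∠RGX = 113°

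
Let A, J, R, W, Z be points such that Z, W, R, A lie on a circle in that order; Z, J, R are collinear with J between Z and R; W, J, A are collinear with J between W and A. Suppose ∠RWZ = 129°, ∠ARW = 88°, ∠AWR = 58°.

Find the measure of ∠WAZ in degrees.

∠WAZ = 17°

1. ∠RAZ = 51°  [cyclic ZWRA, opposite ∠W+∠A]
2. ∠AZW = 92°  [cyclic ZWRA, opposite ∠Z+∠R]
3. ∠AZR = 58°  [same arc RA]
4. ∠ARZ = 71°  [△ZRA]
5. ∠AWZ = 71°  [same arc ZA]
6. ∠WAZ = 17°  [△ZWA]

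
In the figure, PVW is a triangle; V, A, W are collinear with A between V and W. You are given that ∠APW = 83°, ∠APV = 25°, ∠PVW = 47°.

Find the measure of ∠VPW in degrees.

∠VPW = 108°

1. ∠AVP = 47°  [A on ray VW]
2. ∠PAV = 108°  [△PVA]
3. ∠PAW = 72°  [linear pair at A on VW]
4. ∠AWP = 25°  [△PAW]
5. ∠PWV = 25°  [A on ray WV]
6. ∠VPW = 108°  [△PVW]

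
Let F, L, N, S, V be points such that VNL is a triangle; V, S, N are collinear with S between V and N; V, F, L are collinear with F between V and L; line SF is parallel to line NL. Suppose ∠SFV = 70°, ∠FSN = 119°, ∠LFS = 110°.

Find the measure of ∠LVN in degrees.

1. ∠FSV = 61°  [linear pair at S on VN]
2. ∠FVS = 49°  [△VSF]
3. ∠LVN = 49°  [S on VN, F on VL]

∠LVN = 49°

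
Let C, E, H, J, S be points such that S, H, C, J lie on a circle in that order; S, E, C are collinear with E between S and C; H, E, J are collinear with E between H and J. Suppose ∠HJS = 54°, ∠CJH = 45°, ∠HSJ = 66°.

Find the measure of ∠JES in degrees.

∠JES = 105°

1. ∠HCS = 54°  [same arc SH]
2. ∠JHS = 60°  [△SHJ]
3. ∠CSH = 45°  [same arc HC]
4. ∠CHS = 81°  [△SHC]
5. ∠JCS = 60°  [same arc SJ]
6. ∠CJS = 99°  [cyclic SHCJ, opposite ∠H+∠J]
7. ∠CSJ = 21°  [△SCJ]
8. ∠JES = 105°  [△SEJ]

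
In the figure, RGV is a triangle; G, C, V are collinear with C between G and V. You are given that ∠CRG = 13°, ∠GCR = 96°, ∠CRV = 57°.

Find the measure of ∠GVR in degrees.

1. ∠RCV = 84°  [linear pair at C on GV]
2. ∠CVR = 39°  [△RCV]
3. ∠GVR = 39°  [C on ray VG]

∠GVR = 39°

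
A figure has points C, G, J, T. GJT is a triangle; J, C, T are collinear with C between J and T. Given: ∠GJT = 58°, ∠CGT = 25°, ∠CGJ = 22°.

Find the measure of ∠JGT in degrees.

∠JGT = 47°

1. ∠CJG = 58°  [C on ray JT]
2. ∠GCJ = 100°  [△GJC]
3. ∠GCT = 80°  [linear pair at C on JT]
4. ∠CTG = 75°  [△GCT]
5. ∠GTJ = 75°  [C on ray TJ]
6. ∠JGT = 47°  [△GJT]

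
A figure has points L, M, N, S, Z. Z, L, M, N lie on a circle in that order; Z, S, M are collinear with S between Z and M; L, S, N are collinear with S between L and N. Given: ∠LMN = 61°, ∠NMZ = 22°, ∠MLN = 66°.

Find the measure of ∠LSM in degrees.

∠LSM = 75°

1. ∠LNM = 53°  [△LMN]
2. ∠NLZ = 22°  [same arc ZN]
3. ∠LZM = 53°  [same arc LM]
4. ∠LSZ = 105°  [△ZSL]
5. ∠LSM = 75°  [linear pair at S on ZM]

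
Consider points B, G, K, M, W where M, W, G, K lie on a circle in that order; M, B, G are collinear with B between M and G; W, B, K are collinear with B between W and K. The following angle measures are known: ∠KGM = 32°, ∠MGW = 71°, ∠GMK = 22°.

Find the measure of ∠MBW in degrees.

1. ∠GWK = 22°  [same arc GK]
2. ∠GBW = 87°  [△WBG]
3. ∠MBW = 93°  [linear pair at B on MG]

∠MBW = 93°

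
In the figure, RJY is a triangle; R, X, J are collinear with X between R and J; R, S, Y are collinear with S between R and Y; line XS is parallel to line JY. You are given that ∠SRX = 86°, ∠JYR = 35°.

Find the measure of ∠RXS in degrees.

∠RXS = 59°

1. ∠JRY = 86°  [X on RJ, S on RY]
2. ∠RJY = 59°  [△RJY]
3. ∠RXS = 59°  [XS∥JY, corresponding at X]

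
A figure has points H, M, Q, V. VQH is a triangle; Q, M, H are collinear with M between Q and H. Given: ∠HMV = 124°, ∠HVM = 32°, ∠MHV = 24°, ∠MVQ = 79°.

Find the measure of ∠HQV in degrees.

∠HQV = 45°

1. ∠QMV = 56°  [linear pair at M on QH]
2. ∠MQV = 45°  [△VQM]
3. ∠HQV = 45°  [M on ray QH]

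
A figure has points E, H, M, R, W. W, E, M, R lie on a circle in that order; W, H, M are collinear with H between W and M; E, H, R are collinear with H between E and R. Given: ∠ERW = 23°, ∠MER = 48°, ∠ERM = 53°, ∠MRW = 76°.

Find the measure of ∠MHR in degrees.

1. ∠MWR = 48°  [same arc MR]
2. ∠RMW = 56°  [△WMR]
3. ∠MHR = 71°  [△MHR]

∠MHR = 71°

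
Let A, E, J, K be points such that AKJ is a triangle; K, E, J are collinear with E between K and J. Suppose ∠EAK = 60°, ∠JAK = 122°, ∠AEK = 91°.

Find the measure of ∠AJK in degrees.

1. ∠AKE = 29°  [△AKE]
2. ∠AKJ = 29°  [E on ray KJ]
3. ∠AJK = 29°  [△AKJ]

∠AJK = 29°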